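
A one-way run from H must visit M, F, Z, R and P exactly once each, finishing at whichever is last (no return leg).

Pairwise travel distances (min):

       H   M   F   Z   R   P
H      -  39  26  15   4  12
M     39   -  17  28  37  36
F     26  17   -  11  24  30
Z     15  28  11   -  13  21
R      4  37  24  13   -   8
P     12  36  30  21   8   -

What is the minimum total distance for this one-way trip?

61 min — the minimum one-way total.

There are 5! = 120 possible orderings.
H→M→F→Z→R→P: 39+17+11+13+8 = 88
H→M→F→Z→P→R: 39+17+11+21+8 = 96
H→M→F→R→Z→P: 39+17+24+13+21 = 114
H→M→F→R→P→Z: 39+17+24+8+21 = 109
H→M→F→P→Z→R: 39+17+30+21+13 = 120
H→M→F→P→R→Z: 39+17+30+8+13 = 107
H→M→Z→F→R→P: 39+28+11+24+8 = 110
H→M→Z→F→P→R: 39+28+11+30+8 = 116
H→M→Z→R→F→P: 39+28+13+24+30 = 134
H→M→Z→R→P→F: 39+28+13+8+30 = 118
H→M→Z→P→F→R: 39+28+21+30+24 = 142
H→M→Z→P→R→F: 39+28+21+8+24 = 120
H→M→R→F→Z→P: 39+37+24+11+21 = 132
H→M→R→F→P→Z: 39+37+24+30+21 = 151
… (106 more)
H→R→P→Z→F→M: 4+8+21+11+17 = 61  ← best
The minimum is 61.
One shortest path: H → R → P → Z → F → M.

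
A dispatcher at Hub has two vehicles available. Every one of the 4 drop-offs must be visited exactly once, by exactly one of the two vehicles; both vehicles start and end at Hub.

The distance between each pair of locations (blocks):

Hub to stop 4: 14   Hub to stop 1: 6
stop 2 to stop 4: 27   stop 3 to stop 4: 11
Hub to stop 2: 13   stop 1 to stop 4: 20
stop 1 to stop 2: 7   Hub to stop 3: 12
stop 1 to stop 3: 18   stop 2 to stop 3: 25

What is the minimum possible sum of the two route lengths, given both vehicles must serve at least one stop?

Minimum combined distance: 63 blocks.

There are 2^3 − 1 = 7 ways to divide the 4 stops into two non-empty groups. For each, the best each vehicle can do is its own shortest tour through its group:
  {stop 1} + {stop 2, stop 3, stop 4}: 12 + 63 = 75
  {stop 2} + {stop 1, stop 3, stop 4}: 26 + 49 = 75
  {stop 1, stop 2} + {stop 3, stop 4}: 26 + 37 = 63
  {stop 3} + {stop 1, stop 2, stop 4}: 24 + 54 = 78
  {stop 1, stop 3} + {stop 2, stop 4}: 36 + 54 = 90
  {stop 2, stop 3} + {stop 1, stop 4}: 50 + 40 = 90
  … (7 splits in total)
Best: vehicle 1 Hub → stop 1 → stop 2 → Hub = 26; vehicle 2 Hub → stop 3 → stop 4 → Hub = 37; combined 63.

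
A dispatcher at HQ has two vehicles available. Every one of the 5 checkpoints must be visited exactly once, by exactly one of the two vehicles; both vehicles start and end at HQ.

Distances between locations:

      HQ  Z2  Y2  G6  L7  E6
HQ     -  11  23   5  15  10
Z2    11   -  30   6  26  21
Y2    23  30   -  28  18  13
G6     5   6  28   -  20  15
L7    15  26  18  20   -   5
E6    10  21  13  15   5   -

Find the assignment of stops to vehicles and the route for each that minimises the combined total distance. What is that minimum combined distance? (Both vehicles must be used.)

Try each way of splitting the stops between the two vehicles (each non-empty) and, for each split, find the best tour for each vehicle:
  {Z2} + {Y2, G6, L7, E6}: 22 + 66 = 88
  {Y2} + {Z2, G6, L7, E6}: 46 + 52 = 98
  {Z2, Y2} + {G6, L7, E6}: 64 + 40 = 104
  {G6} + {Z2, Y2, L7, E6}: 10 + 74 = 84
  {Z2, G6} + {Y2, L7, E6}: 22 + 56 = 78
  {Y2, G6} + {Z2, L7, E6}: 56 + 52 = 108
  … (15 splits in total)
Best: vehicle 1 HQ → Z2 → G6 → HQ = 22; vehicle 2 HQ → Y2 → L7 → E6 → HQ = 56; combined 78.

78 — the smallest possible combined total.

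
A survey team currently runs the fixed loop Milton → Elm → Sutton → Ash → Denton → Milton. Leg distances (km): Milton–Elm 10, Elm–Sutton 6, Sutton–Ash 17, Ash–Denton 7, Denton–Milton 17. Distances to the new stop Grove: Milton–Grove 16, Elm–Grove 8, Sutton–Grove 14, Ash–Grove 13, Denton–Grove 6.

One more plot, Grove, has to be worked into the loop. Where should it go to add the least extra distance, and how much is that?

Minimum extra distance: 5 km, inserting Grove between Denton and Milton.

Insertion cost between consecutive stops i–j is d(i,Grove) + d(Grove,j) − d(i,j):
  between Milton and Elm: 16 + 8 − 10 = 14
  between Elm and Sutton: 8 + 14 − 6 = 16
  between Sutton and Ash: 14 + 13 − 17 = 10
  between Ash and Denton: 13 + 6 − 7 = 12
  between Denton and Milton: 6 + 16 − 17 = 5
Cheapest insertion is between Denton and Milton, adding 5.
New total = 57 + 5 = 62.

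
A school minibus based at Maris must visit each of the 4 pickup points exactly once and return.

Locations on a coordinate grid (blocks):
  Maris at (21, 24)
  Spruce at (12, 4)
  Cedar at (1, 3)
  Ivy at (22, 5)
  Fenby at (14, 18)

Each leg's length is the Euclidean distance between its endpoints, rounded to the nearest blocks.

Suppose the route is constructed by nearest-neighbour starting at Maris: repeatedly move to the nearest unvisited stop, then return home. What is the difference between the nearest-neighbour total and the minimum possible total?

Maris: Fenby=9, Ivy=19, Spruce=22, Cedar=29 ⇒ Fenby
Fenby: Spruce=14, Ivy=15, Cedar=20 ⇒ Spruce
Spruce: Ivy=10, Cedar=11 ⇒ Ivy
Ivy: Cedar=21 ⇒ Cedar
NN route Maris → Fenby → Spruce → Ivy → Cedar → Maris costs 83.
Optimal: Maris → Ivy → Spruce → Cedar → Fenby → Maris costs 69 (by enumerating all 12 distinct tours).
Excess = 83 − 69 = 14.

The nearest-neighbour route is 14 blocks longer than optimal.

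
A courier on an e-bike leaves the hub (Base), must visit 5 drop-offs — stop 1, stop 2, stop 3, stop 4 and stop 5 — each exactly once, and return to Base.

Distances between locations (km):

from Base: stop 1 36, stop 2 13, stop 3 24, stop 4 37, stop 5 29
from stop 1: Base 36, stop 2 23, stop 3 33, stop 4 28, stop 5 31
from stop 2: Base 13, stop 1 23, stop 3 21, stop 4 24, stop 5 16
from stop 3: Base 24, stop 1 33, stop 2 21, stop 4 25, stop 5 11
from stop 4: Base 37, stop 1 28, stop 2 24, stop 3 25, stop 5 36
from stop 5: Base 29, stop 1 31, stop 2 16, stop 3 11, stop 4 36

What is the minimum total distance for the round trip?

There are 60 distinct closed tours to check (reversals are equivalent).
Base → stop 1 → stop 2 → stop 3 → stop 4 → stop 5 → Base: 36+23+21+25+36+29 = 170
Base → stop 1 → stop 2 → stop 3 → stop 5 → stop 4 → Base: 36+23+21+11+36+37 = 164
Base → stop 1 → stop 2 → stop 4 → stop 3 → stop 5 → Base: 36+23+24+25+11+29 = 148
Base → stop 1 → stop 2 → stop 4 → stop 5 → stop 3 → Base: 36+23+24+36+11+24 = 154
Base → stop 1 → stop 2 → stop 5 → stop 3 → stop 4 → Base: 36+23+16+11+25+37 = 148
Base → stop 1 → stop 2 → stop 5 → stop 4 → stop 3 → Base: 36+23+16+36+25+24 = 160
Base → stop 1 → stop 3 → stop 2 → stop 4 → stop 5 → Base: 36+33+21+24+36+29 = 179
Base → stop 1 → stop 3 → stop 2 → stop 5 → stop 4 → Base: 36+33+21+16+36+37 = 179
Base → stop 1 → stop 3 → stop 4 → stop 2 → stop 5 → Base: 36+33+25+24+16+29 = 163
Base → stop 1 → stop 3 → stop 4 → stop 5 → stop 2 → Base: 36+33+25+36+16+13 = 159
Base → stop 1 → stop 3 → stop 5 → stop 2 → stop 4 → Base: 36+33+11+16+24+37 = 157
Base → stop 1 → stop 3 → stop 5 → stop 4 → stop 2 → Base: 36+33+11+36+24+13 = 153
Base → stop 1 → stop 4 → stop 2 → stop 3 → stop 5 → Base: 36+28+24+21+11+29 = 149
Base → stop 1 → stop 4 → stop 2 → stop 5 → stop 3 → Base: 36+28+24+16+11+24 = 139
… (46 more)
Base → stop 1 → stop 4 → stop 3 → stop 5 → stop 2 → Base: 36+28+25+11+16+13 = 129  ← best
The minimum is 129.
One optimal route: Base → stop 1 → stop 4 → stop 3 → stop 5 → stop 2 → Base (or its reverse).

129 km — the shortest possible round trip.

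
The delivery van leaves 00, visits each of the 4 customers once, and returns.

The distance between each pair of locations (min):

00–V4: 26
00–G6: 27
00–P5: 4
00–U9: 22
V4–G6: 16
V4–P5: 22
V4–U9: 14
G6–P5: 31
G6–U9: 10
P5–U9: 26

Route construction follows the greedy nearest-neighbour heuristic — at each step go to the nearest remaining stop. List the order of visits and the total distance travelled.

Total distance 77 min via the nearest-neighbour route 00 → P5 → V4 → U9 → G6 → 00.

From 00: distances to unvisited — P5=4, U9=22, V4=26, G6=27. Nearest is P5 (4).
From P5: distances to unvisited — V4=22, U9=26, G6=31. Nearest is V4 (22).
From V4: distances to unvisited — U9=14, G6=16. Nearest is U9 (14).
From U9: distances to unvisited — G6=10. Nearest is G6 (10).
Return G6→00: 27.
Total = 4 + 22 + 14 + 10 + 27 = 77.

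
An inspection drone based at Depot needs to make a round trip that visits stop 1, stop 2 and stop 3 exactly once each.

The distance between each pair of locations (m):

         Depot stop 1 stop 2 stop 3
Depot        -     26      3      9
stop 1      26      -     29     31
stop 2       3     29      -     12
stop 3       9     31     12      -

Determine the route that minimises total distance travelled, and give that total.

There are 3 distinct closed tours to check (reversals are equivalent).
Depot-stop 1-stop 2-stop 3-Depot: 26+29+12+9 = 76
Depot-stop 1-stop 3-stop 2-Depot: 26+31+12+3 = 72
Depot-stop 2-stop 1-stop 3-Depot: 3+29+31+9 = 72
The minimum is 72.
One optimal route: Depot → stop 1 → stop 3 → stop 2 → Depot (or its reverse).

Minimum total distance: 72 m.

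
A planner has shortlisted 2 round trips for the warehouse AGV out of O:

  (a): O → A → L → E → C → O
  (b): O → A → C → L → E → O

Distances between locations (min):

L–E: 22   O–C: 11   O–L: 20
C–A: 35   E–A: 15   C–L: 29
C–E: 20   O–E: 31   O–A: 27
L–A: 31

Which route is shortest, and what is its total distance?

(a): 27 + 31 + 22 + 20 + 11 = 111
(b): 27 + 35 + 29 + 22 + 31 = 144

Shortest is (a), total 111 min.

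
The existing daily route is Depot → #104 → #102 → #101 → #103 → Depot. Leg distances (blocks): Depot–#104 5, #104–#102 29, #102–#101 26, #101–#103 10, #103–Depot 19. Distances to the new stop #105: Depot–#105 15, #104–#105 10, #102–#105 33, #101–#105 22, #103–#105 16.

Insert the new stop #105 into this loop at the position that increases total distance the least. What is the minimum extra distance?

Insertion cost between consecutive stops i–j is d(i,#105) + d(#105,j) − d(i,j):
  between Depot and #104: 15 + 10 − 5 = 20
  between #104 and #102: 10 + 33 − 29 = 14
  between #102 and #101: 33 + 22 − 26 = 29
  between #101 and #103: 22 + 16 − 10 = 28
  between #103 and Depot: 16 + 15 − 19 = 12
Cheapest insertion is between #103 and Depot, adding 12.
New total = 89 + 12 = 101.

Adding 12 blocks by placing #105 on the #103–Depot leg.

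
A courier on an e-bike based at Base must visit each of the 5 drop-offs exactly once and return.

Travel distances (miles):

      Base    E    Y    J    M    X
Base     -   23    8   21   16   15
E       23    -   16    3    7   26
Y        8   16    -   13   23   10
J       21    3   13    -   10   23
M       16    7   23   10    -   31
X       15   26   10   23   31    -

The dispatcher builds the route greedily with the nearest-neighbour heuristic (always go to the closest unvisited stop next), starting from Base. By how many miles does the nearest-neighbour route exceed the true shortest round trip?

Excess over optimum: 3 miles.

From Base: Y=8, X=15, M=16, J=21, E=23 → choose Y (8).
From Y: X=10, J=13, E=16, M=23 → choose X (10).
From X: J=23, E=26, M=31 → choose J (23).
From J: E=3, M=10 → choose E (3).
From E: M=7 → choose M (7).
NN route Base → Y → X → J → E → M → Base costs 67.
Optimal: Base → M → E → J → Y → X → Base costs 64 (by enumerating all 60 distinct tours).
Excess = 67 − 64 = 3.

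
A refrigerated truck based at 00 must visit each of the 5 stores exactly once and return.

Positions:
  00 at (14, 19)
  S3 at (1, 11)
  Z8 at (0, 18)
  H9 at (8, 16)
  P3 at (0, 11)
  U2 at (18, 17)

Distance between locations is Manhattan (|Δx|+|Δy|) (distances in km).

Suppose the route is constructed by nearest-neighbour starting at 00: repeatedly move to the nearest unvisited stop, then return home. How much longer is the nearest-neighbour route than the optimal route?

00: U2=6, H9=9, Z8=15, S3=21, P3=22 ⇒ U2
U2: H9=11, Z8=19, S3=23, P3=24 ⇒ H9
H9: Z8=10, S3=12, P3=13 ⇒ Z8
Z8: P3=7, S3=8 ⇒ P3
P3: S3=1 ⇒ S3
NN route 00 → U2 → H9 → Z8 → P3 → S3 → 00 costs 56.
Optimal: 00 → Z8 → P3 → S3 → H9 → U2 → 00 costs 52 (by enumerating all 60 distinct tours).
Excess = 56 − 52 = 4.

4 km longer than the optimal tour.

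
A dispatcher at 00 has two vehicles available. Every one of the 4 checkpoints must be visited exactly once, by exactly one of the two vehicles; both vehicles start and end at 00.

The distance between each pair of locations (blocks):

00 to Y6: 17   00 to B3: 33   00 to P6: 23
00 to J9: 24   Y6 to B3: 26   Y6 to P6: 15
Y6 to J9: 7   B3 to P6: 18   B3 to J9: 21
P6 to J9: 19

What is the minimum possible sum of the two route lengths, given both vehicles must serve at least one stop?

Minimum combined distance: 120 blocks.

Check every non-empty split of the stops between the two vehicles; for each half take its own optimal tour:
  {Y6} + {B3, P6, J9}: 34 + 86 = 120
  {B3} + {Y6, P6, J9}: 66 + 66 = 132
  {Y6, B3} + {P6, J9}: 76 + 66 = 142
  {P6} + {Y6, B3, J9}: 46 + 78 = 124
  {Y6, P6} + {B3, J9}: 55 + 78 = 133
  {B3, P6} + {Y6, J9}: 74 + 48 = 122
  … (7 splits in total)
Best: vehicle 1 00 → Y6 → 00 = 34; vehicle 2 00 → P6 → B3 → J9 → 00 = 86; combined 120.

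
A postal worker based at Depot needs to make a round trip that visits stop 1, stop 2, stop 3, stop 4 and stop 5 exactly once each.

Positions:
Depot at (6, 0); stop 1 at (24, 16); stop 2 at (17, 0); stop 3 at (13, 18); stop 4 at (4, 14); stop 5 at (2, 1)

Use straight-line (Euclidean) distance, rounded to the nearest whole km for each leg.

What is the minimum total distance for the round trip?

Minimum total distance: 66 km.

There are 60 distinct closed tours to check (reversals are equivalent).
Depot - stop 1 - stop 2 - stop 3 - stop 4 - stop 5 - Depot: 24+17+18+10+13+4 = 86
Depot - stop 1 - stop 2 - stop 3 - stop 5 - stop 4 - Depot: 24+17+18+20+13+14 = 106
Depot - stop 1 - stop 2 - stop 4 - stop 3 - stop 5 - Depot: 24+17+19+10+20+4 = 94
Depot - stop 1 - stop 2 - stop 4 - stop 5 - stop 3 - Depot: 24+17+19+13+20+19 = 112
Depot - stop 1 - stop 2 - stop 5 - stop 3 - stop 4 - Depot: 24+17+15+20+10+14 = 100
Depot - stop 1 - stop 2 - stop 5 - stop 4 - stop 3 - Depot: 24+17+15+13+10+19 = 98
Depot - stop 1 - stop 3 - stop 2 - stop 4 - stop 5 - Depot: 24+11+18+19+13+4 = 89
Depot - stop 1 - stop 3 - stop 2 - stop 5 - stop 4 - Depot: 24+11+18+15+13+14 = 95
Depot - stop 1 - stop 3 - stop 4 - stop 2 - stop 5 - Depot: 24+11+10+19+15+4 = 83
Depot - stop 1 - stop 3 - stop 4 - stop 5 - stop 2 - Depot: 24+11+10+13+15+11 = 84
Depot - stop 1 - stop 3 - stop 5 - stop 2 - stop 4 - Depot: 24+11+20+15+19+14 = 103
Depot - stop 1 - stop 3 - stop 5 - stop 4 - stop 2 - Depot: 24+11+20+13+19+11 = 98
Depot - stop 1 - stop 4 - stop 2 - stop 3 - stop 5 - Depot: 24+20+19+18+20+4 = 105
Depot - stop 1 - stop 4 - stop 2 - stop 5 - stop 3 - Depot: 24+20+19+15+20+19 = 117
… (46 more)
Depot - stop 2 - stop 1 - stop 3 - stop 4 - stop 5 - Depot: 11+17+11+10+13+4 = 66  ← best
The minimum is 66.
One optimal route: Depot → stop 2 → stop 1 → stop 3 → stop 4 → stop 5 → Depot (or its reverse).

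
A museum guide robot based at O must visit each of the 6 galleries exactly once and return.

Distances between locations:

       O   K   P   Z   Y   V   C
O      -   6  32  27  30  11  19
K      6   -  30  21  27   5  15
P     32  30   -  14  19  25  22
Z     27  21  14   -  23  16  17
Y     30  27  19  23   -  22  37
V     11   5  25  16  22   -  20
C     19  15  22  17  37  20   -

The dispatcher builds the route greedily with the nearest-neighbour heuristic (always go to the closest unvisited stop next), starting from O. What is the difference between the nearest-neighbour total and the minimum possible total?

From O: K=6, V=11, C=19, Z=27, Y=30, P=32 → choose K (6).
From K: V=5, C=15, Z=21, Y=27, P=30 → choose V (5).
From V: Z=16, C=20, Y=22, P=25 → choose Z (16).
From Z: P=14, C=17, Y=23 → choose P (14).
From P: Y=19, C=22 → choose Y (19).
From Y: C=37 → choose C (37).
NN route O → K → V → Z → P → Y → C → O costs 116.
Optimal: O → K → V → Y → P → Z → C → O costs 102 (by enumerating all 360 distinct tours).
Excess = 116 − 102 = 14.

The nearest-neighbour route is 14 longer than optimal.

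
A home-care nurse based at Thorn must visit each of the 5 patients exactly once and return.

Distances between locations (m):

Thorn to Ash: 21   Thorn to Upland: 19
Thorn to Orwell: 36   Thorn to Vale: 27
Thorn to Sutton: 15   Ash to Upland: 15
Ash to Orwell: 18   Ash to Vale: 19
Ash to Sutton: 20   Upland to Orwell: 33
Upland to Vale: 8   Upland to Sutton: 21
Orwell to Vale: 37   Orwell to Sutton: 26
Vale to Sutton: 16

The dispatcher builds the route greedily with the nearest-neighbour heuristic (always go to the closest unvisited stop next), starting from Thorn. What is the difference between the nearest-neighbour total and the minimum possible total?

Excess over optimum: 3 m.

Thorn: Sutton=15, Upland=19, Ash=21, Vale=27, Orwell=36 ⇒ Sutton
Sutton: Vale=16, Ash=20, Upland=21, Orwell=26 ⇒ Vale
Vale: Upland=8, Ash=19, Orwell=37 ⇒ Upland
Upland: Ash=15, Orwell=33 ⇒ Ash
Ash: Orwell=18 ⇒ Orwell
NN route Thorn → Sutton → Vale → Upland → Ash → Orwell → Thorn costs 108.
Optimal: Thorn → Upland → Vale → Ash → Orwell → Sutton → Thorn costs 105 (by enumerating all 60 distinct tours).
Excess = 108 − 105 = 3.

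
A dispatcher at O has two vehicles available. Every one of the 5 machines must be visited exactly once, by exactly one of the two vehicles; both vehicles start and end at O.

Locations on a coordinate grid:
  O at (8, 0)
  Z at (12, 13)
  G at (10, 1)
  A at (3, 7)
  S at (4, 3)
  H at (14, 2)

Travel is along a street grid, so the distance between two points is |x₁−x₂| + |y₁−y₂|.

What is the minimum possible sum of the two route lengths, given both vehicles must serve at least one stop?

54 — the smallest possible combined total.

There are 2^4 − 1 = 15 ways to divide the 5 stops into two non-empty groups. For each, the best each vehicle can do is its own shortest tour through its group:
  {Z} + {G, A, S, H}: 34 + 36 = 70
  {G} + {Z, A, S, H}: 6 + 48 = 54
  {Z, G} + {A, S, H}: 34 + 36 = 70
  {A} + {Z, G, S, H}: 24 + 46 = 70
  {Z, A} + {G, S, H}: 44 + 26 = 70
  {G, A} + {Z, S, H}: 28 + 46 = 74
  … (15 splits in total)
Best: vehicle 1 O → G → O = 6; vehicle 2 O → S → A → Z → H → O = 48; combined 54.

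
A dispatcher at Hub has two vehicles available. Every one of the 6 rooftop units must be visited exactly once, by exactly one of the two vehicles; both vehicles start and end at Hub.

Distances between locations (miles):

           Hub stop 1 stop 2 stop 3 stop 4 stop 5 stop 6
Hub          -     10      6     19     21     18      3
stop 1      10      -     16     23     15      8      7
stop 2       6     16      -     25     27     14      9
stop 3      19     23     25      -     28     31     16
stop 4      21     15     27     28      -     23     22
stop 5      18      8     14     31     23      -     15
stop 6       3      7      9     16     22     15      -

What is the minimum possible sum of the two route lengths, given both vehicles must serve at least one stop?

Minimum combined distance: 96 miles.

There are 2^5 − 1 = 31 ways to divide the 6 stops into two non-empty groups. For each, the best each vehicle can do is its own shortest tour through its group:
  {stop 1} + {stop 2, stop 3, stop 4, stop 5, stop 6}: 20 + 90 = 110
  {stop 2} + {stop 1, stop 3, stop 4, stop 5, stop 6}: 12 + 88 = 100
  {stop 1, stop 2} + {stop 3, stop 4, stop 5, stop 6}: 32 + 88 = 120
  {stop 3} + {stop 1, stop 2, stop 4, stop 5, stop 6}: 38 + 68 = 106
  {stop 1, stop 3} + {stop 2, stop 4, stop 5, stop 6}: 52 + 68 = 120
  {stop 2, stop 3} + {stop 1, stop 4, stop 5, stop 6}: 50 + 62 = 112
  … (31 splits in total)
  {stop 1, stop 2, stop 3, stop 4, stop 5} + {stop 6}: 90 + 6 = 96  ← best
Best: vehicle 1 Hub → stop 2 → stop 5 → stop 1 → stop 4 → stop 3 → Hub = 90; vehicle 2 Hub → stop 6 → Hub = 6; combined 96.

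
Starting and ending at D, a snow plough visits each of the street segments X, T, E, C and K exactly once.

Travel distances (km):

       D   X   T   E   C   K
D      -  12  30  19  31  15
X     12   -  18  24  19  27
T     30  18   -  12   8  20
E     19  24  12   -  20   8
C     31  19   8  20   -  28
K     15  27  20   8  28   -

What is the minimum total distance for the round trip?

Shortest round trip = 74 km.

D → X → T → E → C → K → D: 12+18+12+20+28+15 = 105
D → X → T → E → K → C → D: 12+18+12+8+28+31 = 109
D → X → T → C → E → K → D: 12+18+8+20+8+15 = 81
D → X → T → C → K → E → D: 12+18+8+28+8+19 = 93
D → X → T → K → E → C → D: 12+18+20+8+20+31 = 109
D → X → T → K → C → E → D: 12+18+20+28+20+19 = 117
D → X → E → T → C → K → D: 12+24+12+8+28+15 = 99
D → X → E → T → K → C → D: 12+24+12+20+28+31 = 127
D → X → E → C → T → K → D: 12+24+20+8+20+15 = 99
D → X → E → C → K → T → D: 12+24+20+28+20+30 = 134
D → X → E → K → T → C → D: 12+24+8+20+8+31 = 103
D → X → E → K → C → T → D: 12+24+8+28+8+30 = 110
D → X → C → T → E → K → D: 12+19+8+12+8+15 = 74
D → X → C → T → K → E → D: 12+19+8+20+8+19 = 86
… (46 more)
The minimum is 74.
One optimal route: D → X → C → T → E → K → D (or its reverse).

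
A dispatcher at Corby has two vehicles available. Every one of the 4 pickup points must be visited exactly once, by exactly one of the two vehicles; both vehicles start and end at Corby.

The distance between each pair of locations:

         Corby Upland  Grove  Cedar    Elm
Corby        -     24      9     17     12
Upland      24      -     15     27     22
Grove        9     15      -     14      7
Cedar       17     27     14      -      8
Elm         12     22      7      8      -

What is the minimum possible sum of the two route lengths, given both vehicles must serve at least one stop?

Try each way of splitting the stops between the two vehicles (each non-empty) and, for each split, find the best tour for each vehicle:
  {Upland} + {Grove, Cedar, Elm}: 48 + 41 = 89
  {Grove} + {Upland, Cedar, Elm}: 18 + 71 = 89
  {Upland, Grove} + {Cedar, Elm}: 48 + 37 = 85
  {Cedar} + {Upland, Grove, Elm}: 34 + 58 = 92
  {Upland, Cedar} + {Grove, Elm}: 68 + 28 = 96
  {Grove, Cedar} + {Upland, Elm}: 40 + 58 = 98
  … (7 splits in total)
Best: vehicle 1 Corby → Upland → Grove → Corby = 48; vehicle 2 Corby → Cedar → Elm → Corby = 37; combined 85.

Minimum combined distance: 85.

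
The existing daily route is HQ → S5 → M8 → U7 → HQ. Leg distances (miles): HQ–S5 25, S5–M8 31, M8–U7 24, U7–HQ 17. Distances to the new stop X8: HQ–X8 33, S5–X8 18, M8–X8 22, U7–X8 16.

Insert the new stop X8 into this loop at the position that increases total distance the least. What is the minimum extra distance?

Insertion cost between consecutive stops i–j is d(i,X8) + d(X8,j) − d(i,j):
  between HQ and S5: 33 + 18 − 25 = 26
  between S5 and M8: 18 + 22 − 31 = 9
  between M8 and U7: 22 + 16 − 24 = 14
  between U7 and HQ: 16 + 33 − 17 = 32
Cheapest insertion is between S5 and M8, adding 9.
New total = 97 + 9 = 106.

Minimum extra distance: 9 miles, inserting X8 between S5 and M8.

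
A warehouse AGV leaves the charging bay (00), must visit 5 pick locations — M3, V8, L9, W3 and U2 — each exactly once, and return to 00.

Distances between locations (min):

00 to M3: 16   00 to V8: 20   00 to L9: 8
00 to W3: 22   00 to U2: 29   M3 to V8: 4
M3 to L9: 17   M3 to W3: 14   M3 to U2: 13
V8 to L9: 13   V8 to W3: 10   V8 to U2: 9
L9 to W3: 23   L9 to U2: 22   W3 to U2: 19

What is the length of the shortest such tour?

With 5 stops there are 5!/2 = 60 distinct round trips (a route and its reverse cost the same).
00 → M3 → V8 → L9 → W3 → U2 → 00: 16+4+13+23+19+29 = 104
00 → M3 → V8 → L9 → U2 → W3 → 00: 16+4+13+22+19+22 = 96
00 → M3 → V8 → W3 → L9 → U2 → 00: 16+4+10+23+22+29 = 104
00 → M3 → V8 → W3 → U2 → L9 → 00: 16+4+10+19+22+8 = 79
00 → M3 → V8 → U2 → L9 → W3 → 00: 16+4+9+22+23+22 = 96
00 → M3 → V8 → U2 → W3 → L9 → 00: 16+4+9+19+23+8 = 79
00 → M3 → L9 → V8 → W3 → U2 → 00: 16+17+13+10+19+29 = 104
00 → M3 → L9 → V8 → U2 → W3 → 00: 16+17+13+9+19+22 = 96
00 → M3 → L9 → W3 → V8 → U2 → 00: 16+17+23+10+9+29 = 104
00 → M3 → L9 → W3 → U2 → V8 → 00: 16+17+23+19+9+20 = 104
00 → M3 → L9 → U2 → V8 → W3 → 00: 16+17+22+9+10+22 = 96
00 → M3 → L9 → U2 → W3 → V8 → 00: 16+17+22+19+10+20 = 104
00 → M3 → W3 → V8 → L9 → U2 → 00: 16+14+10+13+22+29 = 104
00 → M3 → W3 → V8 → U2 → L9 → 00: 16+14+10+9+22+8 = 79
… (46 more)
The minimum is 79.
One optimal route: 00 → M3 → V8 → W3 → U2 → L9 → 00 (or its reverse).

79 min — the shortest possible round trip.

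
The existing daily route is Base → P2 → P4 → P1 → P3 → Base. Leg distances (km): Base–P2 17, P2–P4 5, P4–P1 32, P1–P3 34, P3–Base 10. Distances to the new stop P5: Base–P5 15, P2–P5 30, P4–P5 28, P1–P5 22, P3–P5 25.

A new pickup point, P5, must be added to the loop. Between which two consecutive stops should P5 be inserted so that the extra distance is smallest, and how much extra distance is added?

Adding 13 km by placing P5 on the P1–P3 leg.

Insertion cost between consecutive stops i–j is d(i,P5) + d(P5,j) − d(i,j):
  between Base and P2: 15 + 30 − 17 = 28
  between P2 and P4: 30 + 28 − 5 = 53
  between P4 and P1: 28 + 22 − 32 = 18
  between P1 and P3: 22 + 25 − 34 = 13
  between P3 and Base: 25 + 15 − 10 = 30
Cheapest insertion is between P1 and P3, adding 13.
New total = 98 + 13 = 111.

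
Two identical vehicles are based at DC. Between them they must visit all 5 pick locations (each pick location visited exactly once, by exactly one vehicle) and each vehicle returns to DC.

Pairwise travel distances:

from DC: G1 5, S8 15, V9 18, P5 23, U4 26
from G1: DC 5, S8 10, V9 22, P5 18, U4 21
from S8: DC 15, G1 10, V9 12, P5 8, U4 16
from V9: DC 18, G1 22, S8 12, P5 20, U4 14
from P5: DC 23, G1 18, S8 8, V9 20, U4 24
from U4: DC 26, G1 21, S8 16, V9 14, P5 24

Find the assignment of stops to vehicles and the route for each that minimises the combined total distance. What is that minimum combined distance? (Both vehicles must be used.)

89 — the smallest possible combined total.

Check every non-empty split of the stops between the two vehicles; for each half take its own optimal tour:
  {G1} + {S8, V9, P5, U4}: 10 + 79 = 89
  {S8} + {G1, V9, P5, U4}: 30 + 79 = 109
  {G1, S8} + {V9, P5, U4}: 30 + 79 = 109
  {V9} + {G1, S8, P5, U4}: 36 + 73 = 109
  {G1, V9} + {S8, P5, U4}: 45 + 73 = 118
  {S8, V9} + {G1, P5, U4}: 45 + 73 = 118
  … (15 splits in total)
Best: vehicle 1 DC → G1 → DC = 10; vehicle 2 DC → S8 → P5 → U4 → V9 → DC = 79; combined 89.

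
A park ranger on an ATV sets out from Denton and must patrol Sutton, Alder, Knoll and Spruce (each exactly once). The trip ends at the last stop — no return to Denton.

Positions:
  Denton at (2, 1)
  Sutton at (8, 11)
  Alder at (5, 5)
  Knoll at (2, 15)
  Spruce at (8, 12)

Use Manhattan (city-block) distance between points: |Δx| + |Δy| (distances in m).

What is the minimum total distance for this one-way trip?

Shortest open route: 26 m.

There are 4! = 24 possible orderings.
Denton - Sutton - Alder - Knoll - Spruce: 16+9+13+9 = 47
Denton - Sutton - Alder - Spruce - Knoll: 16+9+10+9 = 44
Denton - Sutton - Knoll - Alder - Spruce: 16+10+13+10 = 49
Denton - Sutton - Knoll - Spruce - Alder: 16+10+9+10 = 45
Denton - Sutton - Spruce - Alder - Knoll: 16+1+10+13 = 40
Denton - Sutton - Spruce - Knoll - Alder: 16+1+9+13 = 39
Denton - Alder - Sutton - Knoll - Spruce: 7+9+10+9 = 35
Denton - Alder - Sutton - Spruce - Knoll: 7+9+1+9 = 26
Denton - Alder - Knoll - Sutton - Spruce: 7+13+10+1 = 31
Denton - Alder - Knoll - Spruce - Sutton: 7+13+9+1 = 30
Denton - Alder - Spruce - Sutton - Knoll: 7+10+1+10 = 28
Denton - Alder - Spruce - Knoll - Sutton: 7+10+9+10 = 36
Denton - Knoll - Sutton - Alder - Spruce: 14+10+9+10 = 43
Denton - Knoll - Sutton - Spruce - Alder: 14+10+1+10 = 35
… (10 more)
The minimum is 26.
One shortest path: Denton → Alder → Sutton → Spruce → Knoll.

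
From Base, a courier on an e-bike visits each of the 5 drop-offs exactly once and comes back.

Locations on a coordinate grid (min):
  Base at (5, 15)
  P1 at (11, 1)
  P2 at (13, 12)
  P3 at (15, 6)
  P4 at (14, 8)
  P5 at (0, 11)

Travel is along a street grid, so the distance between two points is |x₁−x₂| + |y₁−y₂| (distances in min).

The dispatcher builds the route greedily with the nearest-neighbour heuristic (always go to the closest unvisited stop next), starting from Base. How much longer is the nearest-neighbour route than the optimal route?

From Base: P5=9, P2=11, P4=16, P3=19, P1=20 → choose P5 (9).
From P5: P2=14, P4=17, P3=20, P1=21 → choose P2 (14).
From P2: P4=5, P3=8, P1=13 → choose P4 (5).
From P4: P3=3, P1=10 → choose P3 (3).
From P3: P1=9 → choose P1 (9).
NN route Base → P5 → P2 → P4 → P3 → P1 → Base costs 60.
Optimal: Base → P2 → P4 → P3 → P1 → P5 → Base costs 58 (by enumerating all 60 distinct tours).
Excess = 60 − 58 = 2.

The nearest-neighbour route is 2 min longer than optimal.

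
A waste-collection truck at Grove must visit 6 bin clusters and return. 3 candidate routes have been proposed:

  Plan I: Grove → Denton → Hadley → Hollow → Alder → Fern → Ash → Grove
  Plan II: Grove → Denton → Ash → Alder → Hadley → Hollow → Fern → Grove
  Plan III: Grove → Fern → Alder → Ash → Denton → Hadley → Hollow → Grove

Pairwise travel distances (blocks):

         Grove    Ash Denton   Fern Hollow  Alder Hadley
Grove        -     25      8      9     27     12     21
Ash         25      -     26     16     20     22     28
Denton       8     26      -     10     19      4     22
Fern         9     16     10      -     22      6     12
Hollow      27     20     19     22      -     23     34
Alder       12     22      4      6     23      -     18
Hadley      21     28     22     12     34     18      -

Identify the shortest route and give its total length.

134 blocks — Plan I is the shortest.

Plan I: 8 + 22 + 34 + 23 + 6 + 16 + 25 = 134
Plan II: 8 + 26 + 22 + 18 + 34 + 22 + 9 = 139
Plan III: 9 + 6 + 22 + 26 + 22 + 34 + 27 = 146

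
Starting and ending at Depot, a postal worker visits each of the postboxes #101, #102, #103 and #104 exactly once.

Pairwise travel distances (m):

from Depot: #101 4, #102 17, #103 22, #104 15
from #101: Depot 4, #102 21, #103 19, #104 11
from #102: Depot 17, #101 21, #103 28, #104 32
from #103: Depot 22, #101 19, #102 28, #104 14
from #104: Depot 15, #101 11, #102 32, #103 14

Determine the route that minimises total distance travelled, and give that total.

There are 12 distinct closed tours to check (reversals are equivalent).
Depot → #101 → #102 → #103 → #104 → Depot: 4+21+28+14+15 = 82
Depot → #101 → #102 → #104 → #103 → Depot: 4+21+32+14+22 = 93
Depot → #101 → #103 → #102 → #104 → Depot: 4+19+28+32+15 = 98
Depot → #101 → #103 → #104 → #102 → Depot: 4+19+14+32+17 = 86
Depot → #101 → #104 → #102 → #103 → Depot: 4+11+32+28+22 = 97
Depot → #101 → #104 → #103 → #102 → Depot: 4+11+14+28+17 = 74
Depot → #102 → #101 → #103 → #104 → Depot: 17+21+19+14+15 = 86
Depot → #102 → #101 → #104 → #103 → Depot: 17+21+11+14+22 = 85
Depot → #102 → #103 → #101 → #104 → Depot: 17+28+19+11+15 = 90
Depot → #102 → #104 → #101 → #103 → Depot: 17+32+11+19+22 = 101
Depot → #103 → #101 → #102 → #104 → Depot: 22+19+21+32+15 = 109
Depot → #103 → #102 → #101 → #104 → Depot: 22+28+21+11+15 = 97
The minimum is 74.
One optimal route: Depot → #101 → #104 → #103 → #102 → Depot (or its reverse).

Minimum total distance: 74 m.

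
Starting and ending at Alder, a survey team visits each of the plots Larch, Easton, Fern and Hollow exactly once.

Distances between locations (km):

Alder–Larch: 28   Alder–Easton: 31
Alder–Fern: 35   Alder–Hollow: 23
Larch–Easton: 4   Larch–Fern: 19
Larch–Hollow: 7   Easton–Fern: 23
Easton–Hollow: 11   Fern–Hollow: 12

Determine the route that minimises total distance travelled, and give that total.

Minimum total distance: 89 km.

Alder-Larch-Easton-Fern-Hollow-Alder: 28+4+23+12+23 = 90
Alder-Larch-Easton-Hollow-Fern-Alder: 28+4+11+12+35 = 90
Alder-Larch-Fern-Easton-Hollow-Alder: 28+19+23+11+23 = 104
Alder-Larch-Fern-Hollow-Easton-Alder: 28+19+12+11+31 = 101
Alder-Larch-Hollow-Easton-Fern-Alder: 28+7+11+23+35 = 104
Alder-Larch-Hollow-Fern-Easton-Alder: 28+7+12+23+31 = 101
Alder-Easton-Larch-Fern-Hollow-Alder: 31+4+19+12+23 = 89
Alder-Easton-Larch-Hollow-Fern-Alder: 31+4+7+12+35 = 89
Alder-Easton-Fern-Larch-Hollow-Alder: 31+23+19+7+23 = 103
Alder-Easton-Hollow-Larch-Fern-Alder: 31+11+7+19+35 = 103
Alder-Fern-Larch-Easton-Hollow-Alder: 35+19+4+11+23 = 92
Alder-Fern-Easton-Larch-Hollow-Alder: 35+23+4+7+23 = 92
The minimum is 89.
One optimal route: Alder → Easton → Larch → Fern → Hollow → Alder (or its reverse).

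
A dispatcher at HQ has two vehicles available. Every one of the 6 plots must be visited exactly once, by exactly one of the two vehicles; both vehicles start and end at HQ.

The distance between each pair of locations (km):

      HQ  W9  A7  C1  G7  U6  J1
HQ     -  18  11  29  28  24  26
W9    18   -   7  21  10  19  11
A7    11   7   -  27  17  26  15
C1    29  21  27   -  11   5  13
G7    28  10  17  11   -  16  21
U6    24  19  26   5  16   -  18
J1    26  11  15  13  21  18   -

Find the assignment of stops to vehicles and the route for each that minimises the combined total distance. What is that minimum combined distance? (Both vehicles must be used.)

Try each way of splitting the stops between the two vehicles (each non-empty) and, for each split, find the best tour for each vehicle:
  {W9} + {A7, C1, G7, U6, J1}: 36 + 87 = 123
  {A7} + {W9, C1, G7, U6, J1}: 22 + 87 = 109
  {W9, A7} + {C1, G7, U6, J1}: 36 + 87 = 123
  {C1} + {W9, A7, G7, U6, J1}: 58 + 87 = 145
  {W9, C1} + {A7, G7, U6, J1}: 68 + 87 = 155
  {A7, C1} + {W9, G7, U6, J1}: 67 + 87 = 154
  … (31 splits in total)
Best: vehicle 1 HQ → A7 → HQ = 22; vehicle 2 HQ → U6 → C1 → G7 → W9 → J1 → HQ = 87; combined 109.

109 km — the smallest possible combined total.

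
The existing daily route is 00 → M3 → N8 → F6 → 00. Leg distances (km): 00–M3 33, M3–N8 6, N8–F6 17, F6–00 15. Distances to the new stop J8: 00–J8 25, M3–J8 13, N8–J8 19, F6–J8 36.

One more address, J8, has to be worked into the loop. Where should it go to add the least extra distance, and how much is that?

Insertion cost between consecutive stops i–j is d(i,J8) + d(J8,j) − d(i,j):
  between 00 and M3: 25 + 13 − 33 = 5
  between M3 and N8: 13 + 19 − 6 = 26
  between N8 and F6: 19 + 36 − 17 = 38
  between F6 and 00: 36 + 25 − 15 = 46
Cheapest insertion is between 00 and M3, adding 5.
New total = 71 + 5 = 76.

Minimum extra distance: 5 km, inserting J8 between 00 and M3.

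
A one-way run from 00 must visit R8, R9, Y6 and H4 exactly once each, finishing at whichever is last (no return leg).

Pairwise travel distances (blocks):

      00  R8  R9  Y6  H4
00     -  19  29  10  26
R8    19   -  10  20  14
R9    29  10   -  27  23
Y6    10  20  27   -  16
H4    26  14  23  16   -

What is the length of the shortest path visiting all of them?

Minimum one-way distance = 50 blocks.

There are 4! = 24 possible orderings.
00 - R8 - R9 - Y6 - H4: 19+10+27+16 = 72
00 - R8 - R9 - H4 - Y6: 19+10+23+16 = 68
00 - R8 - Y6 - R9 - H4: 19+20+27+23 = 89
00 - R8 - Y6 - H4 - R9: 19+20+16+23 = 78
00 - R8 - H4 - R9 - Y6: 19+14+23+27 = 83
00 - R8 - H4 - Y6 - R9: 19+14+16+27 = 76
00 - R9 - R8 - Y6 - H4: 29+10+20+16 = 75
00 - R9 - R8 - H4 - Y6: 29+10+14+16 = 69
00 - R9 - Y6 - R8 - H4: 29+27+20+14 = 90
00 - R9 - Y6 - H4 - R8: 29+27+16+14 = 86
00 - R9 - H4 - R8 - Y6: 29+23+14+20 = 86
00 - R9 - H4 - Y6 - R8: 29+23+16+20 = 88
00 - Y6 - R8 - R9 - H4: 10+20+10+23 = 63
00 - Y6 - R8 - H4 - R9: 10+20+14+23 = 67
… (10 more)
00 - Y6 - H4 - R8 - R9: 10+16+14+10 = 50  ← best
The minimum is 50.
One shortest path: 00 → Y6 → H4 → R8 → R9.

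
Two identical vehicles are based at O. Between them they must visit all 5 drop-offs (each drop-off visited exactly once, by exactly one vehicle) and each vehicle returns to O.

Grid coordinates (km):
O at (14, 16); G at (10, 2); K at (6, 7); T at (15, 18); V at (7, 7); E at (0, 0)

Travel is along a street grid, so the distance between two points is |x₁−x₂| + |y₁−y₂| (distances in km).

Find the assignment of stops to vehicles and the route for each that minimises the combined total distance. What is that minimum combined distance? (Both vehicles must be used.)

Minimum combined distance: 66 km.

Check every non-empty split of the stops between the two vehicles; for each half take its own optimal tour:
  {G} + {K, T, V, E}: 36 + 66 = 102
  {K} + {G, T, V, E}: 34 + 66 = 100
  {G, K} + {T, V, E}: 44 + 66 = 110
  {T} + {G, K, V, E}: 6 + 60 = 66
  {G, T} + {K, V, E}: 42 + 60 = 102
  {K, T} + {G, V, E}: 40 + 60 = 100
  … (15 splits in total)
Best: vehicle 1 O → T → O = 6; vehicle 2 O → G → E → K → V → O = 60; combined 66.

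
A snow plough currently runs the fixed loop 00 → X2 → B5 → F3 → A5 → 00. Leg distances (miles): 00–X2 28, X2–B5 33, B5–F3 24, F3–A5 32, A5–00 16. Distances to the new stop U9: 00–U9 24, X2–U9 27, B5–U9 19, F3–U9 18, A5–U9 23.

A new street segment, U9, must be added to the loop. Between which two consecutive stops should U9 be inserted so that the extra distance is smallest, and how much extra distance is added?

Insertion cost between consecutive stops i–j is d(i,U9) + d(U9,j) − d(i,j):
  between 00 and X2: 24 + 27 − 28 = 23
  between X2 and B5: 27 + 19 − 33 = 13
  between B5 and F3: 19 + 18 − 24 = 13
  between F3 and A5: 18 + 23 − 32 = 9
  between A5 and 00: 23 + 24 − 16 = 31
Cheapest insertion is between F3 and A5, adding 9.
New total = 133 + 9 = 142.

Adding 9 miles by placing U9 on the F3–A5 leg.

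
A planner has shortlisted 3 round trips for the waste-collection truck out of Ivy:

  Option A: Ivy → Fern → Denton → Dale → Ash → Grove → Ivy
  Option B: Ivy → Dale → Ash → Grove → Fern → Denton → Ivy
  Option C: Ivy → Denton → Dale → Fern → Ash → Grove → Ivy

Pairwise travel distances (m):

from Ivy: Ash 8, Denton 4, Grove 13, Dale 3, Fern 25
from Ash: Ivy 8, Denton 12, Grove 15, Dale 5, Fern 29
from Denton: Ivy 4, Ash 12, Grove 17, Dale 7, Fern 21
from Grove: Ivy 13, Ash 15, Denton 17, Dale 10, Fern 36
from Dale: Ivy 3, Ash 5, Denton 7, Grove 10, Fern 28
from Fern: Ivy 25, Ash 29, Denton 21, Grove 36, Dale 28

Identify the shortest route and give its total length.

Option A: 25 + 21 + 7 + 5 + 15 + 13 = 86
Option B: 3 + 5 + 15 + 36 + 21 + 4 = 84
Option C: 4 + 7 + 28 + 29 + 15 + 13 = 96

84 m — Option B is the shortest.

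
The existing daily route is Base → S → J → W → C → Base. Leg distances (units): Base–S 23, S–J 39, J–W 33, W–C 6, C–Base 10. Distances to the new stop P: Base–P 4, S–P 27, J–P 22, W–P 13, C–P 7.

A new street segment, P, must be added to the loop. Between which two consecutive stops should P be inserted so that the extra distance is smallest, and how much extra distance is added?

+1 — insert P between C and Base.

Insertion cost between consecutive stops i–j is d(i,P) + d(P,j) − d(i,j):
  between Base and S: 4 + 27 − 23 = 8
  between S and J: 27 + 22 − 39 = 10
  between J and W: 22 + 13 − 33 = 2
  between W and C: 13 + 7 − 6 = 14
  between C and Base: 7 + 4 − 10 = 1
Cheapest insertion is between C and Base, adding 1.
New total = 111 + 1 = 112.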